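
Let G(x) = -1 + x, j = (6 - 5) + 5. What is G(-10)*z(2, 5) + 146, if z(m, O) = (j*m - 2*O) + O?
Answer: 69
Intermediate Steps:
j = 6 (j = 1 + 5 = 6)
z(m, O) = -O + 6*m (z(m, O) = (6*m - 2*O) + O = (-2*O + 6*m) + O = -O + 6*m)
G(-10)*z(2, 5) + 146 = (-1 - 10)*(-1*5 + 6*2) + 146 = -11*(-5 + 12) + 146 = -11*7 + 146 = -77 + 146 = 69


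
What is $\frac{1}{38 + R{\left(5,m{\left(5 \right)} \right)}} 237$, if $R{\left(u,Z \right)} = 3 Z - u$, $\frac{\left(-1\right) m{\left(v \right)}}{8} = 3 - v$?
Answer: $\frac{79}{27} \approx 2.9259$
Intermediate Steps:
$m{\left(v \right)} = -24 + 8 v$ ($m{\left(v \right)} = - 8 \left(3 - v\right) = -24 + 8 v$)
$R{\left(u,Z \right)} = - u + 3 Z$
$\frac{1}{38 + R{\left(5,m{\left(5 \right)} \right)}} 237 = \frac{1}{38 + \left(\left(-1\right) 5 + 3 \left(-24 + 8 \cdot 5\right)\right)} 237 = \frac{1}{38 - \left(5 - 3 \left(-24 + 40\right)\right)} 237 = \frac{1}{38 + \left(-5 + 3 \cdot 16\right)} 237 = \frac{1}{38 + \left(-5 + 48\right)} 237 = \frac{1}{38 + 43} \cdot 237 = \frac{1}{81} \cdot 237 = \frac{79}{27}$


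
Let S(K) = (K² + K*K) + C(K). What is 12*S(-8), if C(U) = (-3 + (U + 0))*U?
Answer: 2592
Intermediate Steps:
C(U) = U*(-3 + U) (C(U) = (-3 + U)*U = U*(-3 + U))
S(K) = 2*K² + K*(-3 + K) (S(K) = (K² + K*K) + K*(-3 + K) = (K² + K²) + K*(-3 + K) = 2*K² + K*(-3 + K))
12*S(-8) = 12*(3*(-8)*(-1 - 8)) = 12*(3*(-8)*(-9)) = 12*216 = 2592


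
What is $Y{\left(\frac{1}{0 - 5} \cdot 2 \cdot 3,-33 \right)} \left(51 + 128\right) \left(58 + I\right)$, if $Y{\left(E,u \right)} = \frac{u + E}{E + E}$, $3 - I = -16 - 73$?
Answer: $\frac{765225}{2} \approx 3.8261 \cdot 10^{5}$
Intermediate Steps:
$I = 92$ ($I = 3 - \left(-16 - 73\right) = 3 - -89 = 3 + 89 = 92$)
$Y{\left(E,u \right)} = \frac{E + u}{2 E}$
$Y{\left(\frac{1}{0 - 5} \cdot 2 \cdot 3,-33 \right)} \left(51 + 128\right) \left(58 + I\right) = \frac{\frac{1}{0 - 5} \cdot 2 \cdot 3 - 33}{2 \frac{1}{0 - 5} \cdot 2 \cdot 3} \left(51 + 128\right) \left(58 + 92\right) = \frac{\frac{1}{-5} \cdot 2 \cdot 3 - 33}{2 \frac{1}{-5} \cdot 2 \cdot 3} \cdot 179 \cdot 150 = \frac{\left(- \frac{1}{5}\right) 2 \cdot 3 - 33}{2 \left(- \frac{1}{5}\right) 2 \cdot 3} \cdot 26850 = \frac{\left(- \frac{2}{5}\right) 3 - 33}{2 \left(\left(- \frac{2}{5}\right) 3\right)} 26850 = \frac{- \frac{6}{5} - 33}{2 \left(- \frac{6}{5}\right)} 26850 = \frac{1}{2} \left(- \frac{5}{6}\right) \left(- \frac{171}{5}\right) 26850 = \frac{57}{4} \cdot 26850 = \frac{765225}{2}$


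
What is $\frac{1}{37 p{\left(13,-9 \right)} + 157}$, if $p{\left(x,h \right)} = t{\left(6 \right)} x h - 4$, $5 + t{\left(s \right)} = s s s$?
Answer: $- \frac{1}{913410} \approx -1.0948 \cdot 10^{-6}$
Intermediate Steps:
$t{\left(s \right)} = -5 + s^{3}$ ($t{\left(s \right)} = -5 + s s s = -5 + s^{2} s = -5 + s^{3}$)
$p{\left(x,h \right)} = -4 + 211 h x$ ($p{\left(x,h \right)} = \left(-5 + 6^{3}\right) x h - 4 = \left(-5 + 216\right) x h - 4 = 211 x h - 4 = 211 h x - 4 = -4 + 211 h x$)
$\frac{1}{37 p{\left(13,-9 \right)} + 157} = \frac{1}{37 \left(-4 + 211 \left(-9\right) 13\right) + 157} = \frac{1}{37 \left(-4 - 24687\right) + 157} = \frac{1}{37 \left(-24691\right) + 157} = \frac{1}{-913567 + 157} = \frac{1}{-913410} = - \frac{1}{913410}$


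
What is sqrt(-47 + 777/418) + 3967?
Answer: 3967 + I*sqrt(7887242)/418 ≈ 3967.0 + 6.7187*I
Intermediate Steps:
sqrt(-47 + 777/418) + 3967 = sqrt(-18869/418) + 3967 = I*sqrt(7887242)/418 + 3967 = 3967 + I*sqrt(7887242)/418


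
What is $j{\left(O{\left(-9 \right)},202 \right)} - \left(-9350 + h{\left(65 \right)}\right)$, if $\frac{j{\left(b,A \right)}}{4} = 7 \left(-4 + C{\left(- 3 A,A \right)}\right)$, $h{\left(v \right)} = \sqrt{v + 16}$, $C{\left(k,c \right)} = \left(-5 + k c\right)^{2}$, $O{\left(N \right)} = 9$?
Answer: $419605822121$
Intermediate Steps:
$C{\left(k,c \right)} = \left(-5 + c k\right)^{2}$
$h{\left(v \right)} = \sqrt{16 + v}$
$j{\left(b,A \right)} = -112 + 28 \left(-5 - 3 A^{2}\right)^{2}$ ($j{\left(b,A \right)} = 4 \cdot 7 \left(-4 + \left(-5 + A \left(- 3 A\right)\right)^{2}\right) = 4 \cdot 7 \left(-4 + \left(-5 - 3 A^{2}\right)^{2}\right) = 4 \left(-28 + 7 \left(-5 - 3 A^{2}\right)^{2}\right) = -112 + 28 \left(-5 - 3 A^{2}\right)^{2}$)
$j{\left(O{\left(-9 \right)},202 \right)} - \left(-9350 + h{\left(65 \right)}\right) = \left(588 + 252 \cdot 202^{4} + 840 \cdot 202^{2}\right) + \left(9350 - \sqrt{16 + 65}\right) = \left(588 + 252 \cdot 1664966416 + 840 \cdot 40804\right) + \left(9350 - \sqrt{81}\right) = \left(588 + 419571536832 + 34275360\right) + \left(9350 - 9\right) = 419605812780 + \left(9350 - 9\right) = 419605812780 + 9341 = 419605822121$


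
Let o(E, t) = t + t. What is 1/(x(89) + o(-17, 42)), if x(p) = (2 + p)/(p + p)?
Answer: 178/15043 ≈ 0.011833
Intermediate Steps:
o(E, t) = 2*t
x(p) = (2 + p)/(2*p) (x(p) = (2 + p)/((2*p)) = (2 + p)*(1/(2*p)) = (2 + p)/(2*p))
1/(x(89) + o(-17, 42)) = 1/((½)*(2 + 89)/89 + 2*42) = 1/((½)*(1/89)*91 + 84) = 1/(91/178 + 84) = 1/(15043/178) = 178/15043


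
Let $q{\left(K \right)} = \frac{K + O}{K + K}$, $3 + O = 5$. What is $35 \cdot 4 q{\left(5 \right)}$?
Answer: $98$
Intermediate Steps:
$O = 2$ ($O = -3 + 5 = 2$)
$q{\left(K \right)} = \frac{2 + K}{2 K}$ ($q{\left(K \right)} = \frac{K + 2}{K + K} = \frac{2 + K}{2 K}$)
$35 \cdot 4 q{\left(5 \right)} = 35 \cdot 4 \frac{2 + 5}{2 \cdot 5} = 140 \cdot \frac{1}{2} \cdot \frac{1}{5} \cdot 7 = 140 \cdot \frac{7}{10} = 98$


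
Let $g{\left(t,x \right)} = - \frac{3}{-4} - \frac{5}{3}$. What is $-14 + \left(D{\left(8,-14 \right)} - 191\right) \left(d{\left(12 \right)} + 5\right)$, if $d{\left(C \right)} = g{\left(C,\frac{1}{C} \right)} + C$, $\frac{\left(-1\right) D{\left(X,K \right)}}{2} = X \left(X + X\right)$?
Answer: $- \frac{28813}{4} \approx -7203.3$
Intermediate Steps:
$D{\left(X,K \right)} = - 4 X^{2}$ ($D{\left(X,K \right)} = - 2 X \left(X + X\right) = - 2 X 2 X = - 2 \cdot 2 X^{2} = - 4 X^{2}$)
$g{\left(t,x \right)} = - \frac{11}{12}$ ($g{\left(t,x \right)} = \left(-3\right) \left(- \frac{1}{4}\right) - \frac{5}{3} = \frac{3}{4} - \frac{5}{3} = - \frac{11}{12}$)
$d{\left(C \right)} = - \frac{11}{12} + C$
$-14 + \left(D{\left(8,-14 \right)} - 191\right) \left(d{\left(12 \right)} + 5\right) = -14 + \left(- 4 \cdot 8^{2} - 191\right) \left(\left(- \frac{11}{12} + 12\right) + 5\right) = -14 + \left(\left(-4\right) 64 - 191\right) \left(\frac{133}{12} + 5\right) = -14 + \left(-256 - 191\right) \frac{193}{12} = -14 - \frac{28757}{4} = - \frac{28813}{4}$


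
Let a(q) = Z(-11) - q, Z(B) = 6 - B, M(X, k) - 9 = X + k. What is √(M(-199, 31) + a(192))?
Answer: I*√334 ≈ 18.276*I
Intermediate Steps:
M(X, k) = 9 + X + k (M(X, k) = 9 + (X + k) = 9 + X + k)
a(q) = 17 - q (a(q) = (6 - 1*(-11)) - q = (6 + 11) - q = 17 - q)
√(M(-199, 31) + a(192)) = √((9 - 199 + 31) + (17 - 1*192)) = √(-159 + (17 - 192)) = √(-159 - 175) = √(-334) = I*√334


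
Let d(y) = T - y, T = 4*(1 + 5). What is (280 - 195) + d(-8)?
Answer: 117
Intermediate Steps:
T = 24 (T = 4*6 = 24)
d(y) = 24 - y
(280 - 195) + d(-8) = (280 - 195) + (24 - 1*(-8)) = 85 + (24 + 8) = 85 + 32 = 117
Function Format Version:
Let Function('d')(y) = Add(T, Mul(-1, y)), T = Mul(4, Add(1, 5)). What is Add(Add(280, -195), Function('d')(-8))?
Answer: 117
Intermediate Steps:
T = 24 (T = Mul(4, 6) = 24)
Function('d')(y) = Add(24, Mul(-1, y))
Add(Add(280, -195), Function('d')(-8)) = Add(Add(280, -195), Add(24, Mul(-1, -8))) = Add(85, Add(24, 8)) = Add(85, 32) = 117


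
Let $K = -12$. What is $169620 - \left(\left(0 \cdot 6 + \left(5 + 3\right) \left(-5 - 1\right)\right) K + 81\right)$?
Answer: $168963$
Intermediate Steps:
$169620 - \left(\left(0 \cdot 6 + \left(5 + 3\right) \left(-5 - 1\right)\right) K + 81\right) = 169620 - \left(\left(0 \cdot 6 + \left(5 + 3\right) \left(-5 - 1\right)\right) \left(-12\right) + 81\right) = 169620 - \left(\left(0 + 8 \left(-6\right)\right) \left(-12\right) + 81\right) = 169620 - \left(\left(0 - 48\right) \left(-12\right) + 81\right) = 169620 - \left(\left(-48\right) \left(-12\right) + 81\right) = 169620 - \left(576 + 81\right) = 169620 - 657 = 168963$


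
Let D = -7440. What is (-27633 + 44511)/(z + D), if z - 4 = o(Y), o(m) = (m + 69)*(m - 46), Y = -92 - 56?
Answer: 2813/1315 ≈ 2.1392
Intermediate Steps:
Y = -148
o(m) = (-46 + m)*(69 + m) (o(m) = (69 + m)*(-46 + m) = (-46 + m)*(69 + m))
z = 15330 (z = 4 + (-3174 + (-148)**2 + 23*(-148)) = 4 + (-3174 + 21904 - 3404) = 4 + 15326 = 15330)
(-27633 + 44511)/(z + D) = (-27633 + 44511)/(15330 - 7440) = 16878/7890 = 16878*(1/7890) = 2813/1315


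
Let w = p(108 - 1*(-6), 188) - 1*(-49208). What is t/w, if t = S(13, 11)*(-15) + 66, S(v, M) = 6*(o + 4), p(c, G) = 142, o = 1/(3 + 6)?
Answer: -152/24675 ≈ -0.0061601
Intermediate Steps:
o = ⅑ (o = 1/9 = ⅑ ≈ 0.11111)
S(v, M) = 74/3 (S(v, M) = 6*(⅑ + 4) = 6*(37/9) = 74/3)
w = 49350 (w = 142 - 1*(-49208) = 142 + 49208 = 49350)
t = -304 (t = (74/3)*(-15) + 66 = -370 + 66 = -304)
t/w = -304/49350 = -304*1/49350 = -152/24675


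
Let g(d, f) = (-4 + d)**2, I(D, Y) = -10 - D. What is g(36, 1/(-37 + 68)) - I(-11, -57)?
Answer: 1023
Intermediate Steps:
g(36, 1/(-37 + 68)) - I(-11, -57) = (-4 + 36)**2 - (-10 - 1*(-11)) = 32**2 - (-10 + 11) = 1024 - 1*1 = 1024 - 1 = 1023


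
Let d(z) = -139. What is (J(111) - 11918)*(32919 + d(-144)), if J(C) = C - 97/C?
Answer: -42963893720/111 ≈ -3.8706e+8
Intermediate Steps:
(J(111) - 11918)*(32919 + d(-144)) = ((111 - 97/111) - 11918)*(32919 - 139) = ((111 - 97*1/111) - 11918)*32780 = ((111 - 97/111) - 11918)*32780 = (12224/111 - 11918)*32780 = -1310674/111*32780 = -42963893720/111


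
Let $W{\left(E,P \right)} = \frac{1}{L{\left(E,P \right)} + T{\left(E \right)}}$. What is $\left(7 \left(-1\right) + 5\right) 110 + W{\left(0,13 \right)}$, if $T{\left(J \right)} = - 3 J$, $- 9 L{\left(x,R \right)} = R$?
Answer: $- \frac{2869}{13} \approx -220.69$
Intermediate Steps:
$L{\left(x,R \right)} = - \frac{R}{9}$
$W{\left(E,P \right)} = \frac{1}{- 3 E - \frac{P}{9}}$ ($W{\left(E,P \right)} = \frac{1}{- \frac{P}{9} - 3 E} = \frac{1}{- 3 E - \frac{P}{9}}$)
$\left(7 \left(-1\right) + 5\right) 110 + W{\left(0,13 \right)} = \left(7 \left(-1\right) + 5\right) 110 - \frac{9}{13 + 27 \cdot 0} = \left(-7 + 5\right) 110 - \frac{9}{13 + 0} = \left(-2\right) 110 - \frac{9}{13} = -220 - \frac{9}{13} = - \frac{2869}{13}$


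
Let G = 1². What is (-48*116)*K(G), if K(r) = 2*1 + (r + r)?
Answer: -22272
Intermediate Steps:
G = 1
K(r) = 2 + 2*r
(-48*116)*K(G) = (-48*116)*(2 + 2*1) = -5568*(2 + 2) = -5568*4 = -22272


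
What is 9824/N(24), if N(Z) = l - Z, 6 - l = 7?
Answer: -9824/25 ≈ -392.96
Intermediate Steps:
l = -1 (l = 6 - 1*7 = 6 - 7 = -1)
N(Z) = -1 - Z
9824/N(24) = 9824/(-1 - 1*24) = 9824/(-1 - 24) = 9824/(-25) = 9824*(-1/25) = -9824/25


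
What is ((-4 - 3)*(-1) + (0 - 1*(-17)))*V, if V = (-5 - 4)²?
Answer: 1944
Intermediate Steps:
V = 81 (V = (-9)² = 81)
((-4 - 3)*(-1) + (0 - 1*(-17)))*V = ((-4 - 3)*(-1) + (0 - 1*(-17)))*81 = (-7*(-1) + (0 + 17))*81 = (7 + 17)*81 = 24*81 = 1944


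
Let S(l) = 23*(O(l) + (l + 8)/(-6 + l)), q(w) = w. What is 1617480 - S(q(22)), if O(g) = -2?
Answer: 12939863/8 ≈ 1.6175e+6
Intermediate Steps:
S(l) = -46 + 23*(8 + l)/(-6 + l) (S(l) = 23*(-2 + (l + 8)/(-6 + l)) = 23*(-2 + (8 + l)/(-6 + l)) = -46 + 23*(8 + l)/(-6 + l))
1617480 - S(q(22)) = 1617480 - 23*(20 - 1*22)/(-6 + 22) = 1617480 - 23*(20 - 22)/16 = 1617480 - 23*(-2)/16 = 1617480 - 1*(-23/8) = 1617480 + 23/8 = 12939863/8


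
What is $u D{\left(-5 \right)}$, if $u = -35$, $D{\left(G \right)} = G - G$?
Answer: $0$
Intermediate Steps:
$D{\left(G \right)} = 0$
$u D{\left(-5 \right)} = \left(-35\right) 0 = 0$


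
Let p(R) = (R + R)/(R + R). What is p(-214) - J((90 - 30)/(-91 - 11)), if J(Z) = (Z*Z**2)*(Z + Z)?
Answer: 63521/83521 ≈ 0.76054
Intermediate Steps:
p(R) = 1 (p(R) = (2*R)/((2*R)) = (2*R)*(1/(2*R)) = 1)
J(Z) = 2*Z**4 (J(Z) = Z**3*(2*Z) = 2*Z**4)
p(-214) - J((90 - 30)/(-91 - 11)) = 1 - 2*((90 - 30)/(-91 - 11))**4 = 1 - 2*(60/(-102))**4 = 1 - 2*(60*(-1/102))**4 = 1 - 2*(-10/17)**4 = 1 - 2*10000/83521 = 1 - 1*20000/83521 = 1 - 20000/83521 = 63521/83521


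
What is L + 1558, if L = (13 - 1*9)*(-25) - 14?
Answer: 1444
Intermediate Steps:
L = -114 (L = (13 - 9)*(-25) - 14 = 4*(-25) - 14 = -100 - 14 = -114)
L + 1558 = -114 + 1558 = 1444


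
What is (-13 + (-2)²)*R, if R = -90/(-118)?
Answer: -405/59 ≈ -6.8644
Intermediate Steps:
R = 45/59 (R = -90*(-1/118) = 45/59 ≈ 0.76271)
(-13 + (-2)²)*R = (-13 + (-2)²)*(45/59) = (-13 + 4)*(45/59) = -9*45/59 = -405/59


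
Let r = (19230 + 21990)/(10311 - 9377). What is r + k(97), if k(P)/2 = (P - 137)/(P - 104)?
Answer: 181630/3269 ≈ 55.561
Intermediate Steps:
k(P) = 2*(-137 + P)/(-104 + P) (k(P) = 2*((P - 137)/(P - 104)) = 2*((-137 + P)/(-104 + P)) = 2*(-137 + P)/(-104 + P))
r = 20610/467 (r = 41220/934 = 41220*(1/934) = 20610/467 ≈ 44.133)
r + k(97) = 20610/467 + 2*(-137 + 97)/(-104 + 97) = 20610/467 + 2*(-40)/(-7) = 20610/467 + 2*(-⅐)*(-40) = 20610/467 + 80/7 = 181630/3269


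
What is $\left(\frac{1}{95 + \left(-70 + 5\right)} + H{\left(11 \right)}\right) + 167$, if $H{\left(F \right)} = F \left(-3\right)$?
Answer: $\frac{4021}{30} \approx 134.03$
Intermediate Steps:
$H{\left(F \right)} = - 3 F$
$\left(\frac{1}{95 + \left(-70 + 5\right)} + H{\left(11 \right)}\right) + 167 = \left(\frac{1}{95 + \left(-70 + 5\right)} - 33\right) + 167 = \left(\frac{1}{95 - 65} - 33\right) + 167 = \left(\frac{1}{30} - 33\right) + 167 = - \frac{989}{30} + 167 = \frac{4021}{30}$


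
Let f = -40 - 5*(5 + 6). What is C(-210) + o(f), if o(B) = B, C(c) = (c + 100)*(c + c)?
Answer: 46105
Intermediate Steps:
C(c) = 2*c*(100 + c) (C(c) = (100 + c)*(2*c) = 2*c*(100 + c))
f = -95 (f = -40 - 5*11 = -40 - 55 = -95)
C(-210) + o(f) = 2*(-210)*(100 - 210) - 95 = 2*(-210)*(-110) - 95 = 46200 - 95 = 46105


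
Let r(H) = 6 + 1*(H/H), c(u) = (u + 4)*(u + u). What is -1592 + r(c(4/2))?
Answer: -1585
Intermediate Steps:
c(u) = 2*u*(4 + u) (c(u) = (4 + u)*(2*u) = 2*u*(4 + u))
r(H) = 7 (r(H) = 6 + 1*1 = 6 + 1 = 7)
-1592 + r(c(4/2)) = -1592 + 7 = -1585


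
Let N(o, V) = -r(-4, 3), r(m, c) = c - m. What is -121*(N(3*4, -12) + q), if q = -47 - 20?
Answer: 8954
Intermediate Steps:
q = -67
N(o, V) = -7 (N(o, V) = -(3 - 1*(-4)) = -(3 + 4) = -1*7 = -7)
-121*(N(3*4, -12) + q) = -121*(-7 - 67) = -121*(-74) = 8954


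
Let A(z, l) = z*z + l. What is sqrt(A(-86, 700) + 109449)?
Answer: sqrt(117545) ≈ 342.85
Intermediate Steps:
A(z, l) = l + z**2 (A(z, l) = z**2 + l = l + z**2)
sqrt(A(-86, 700) + 109449) = sqrt((700 + (-86)**2) + 109449) = sqrt((700 + 7396) + 109449) = sqrt(8096 + 109449) = sqrt(117545)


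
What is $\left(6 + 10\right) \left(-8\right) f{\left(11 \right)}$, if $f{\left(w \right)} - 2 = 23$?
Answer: $-3200$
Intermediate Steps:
$f{\left(w \right)} = 25$ ($f{\left(w \right)} = 2 + 23 = 25$)
$\left(6 + 10\right) \left(-8\right) f{\left(11 \right)} = \left(6 + 10\right) \left(-8\right) 25 = 16 \left(-8\right) 25 = \left(-128\right) 25 = -3200$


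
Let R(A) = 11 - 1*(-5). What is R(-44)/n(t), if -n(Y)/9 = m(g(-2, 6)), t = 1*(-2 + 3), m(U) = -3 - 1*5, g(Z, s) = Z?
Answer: 2/9 ≈ 0.22222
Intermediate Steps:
R(A) = 16 (R(A) = 11 + 5 = 16)
m(U) = -8 (m(U) = -3 - 5 = -8)
t = 1 (t = 1*1 = 1)
n(Y) = 72 (n(Y) = -9*(-8) = 72)
R(-44)/n(t) = 16/72 = 16*(1/72) = 2/9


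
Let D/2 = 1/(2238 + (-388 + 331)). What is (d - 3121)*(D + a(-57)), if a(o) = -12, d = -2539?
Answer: 148122200/2181 ≈ 67915.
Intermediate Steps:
D = 2/2181 (D = 2/(2238 + (-388 + 331)) = 2/(2238 - 57) = 2/2181 ≈ 0.00091701)
(d - 3121)*(D + a(-57)) = (-2539 - 3121)*(2/2181 - 12) = -5660*(-26170/2181) = 148122200/2181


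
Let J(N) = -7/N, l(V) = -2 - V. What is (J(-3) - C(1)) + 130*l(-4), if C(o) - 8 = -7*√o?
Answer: 784/3 ≈ 261.33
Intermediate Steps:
C(o) = 8 - 7*√o
(J(-3) - C(1)) + 130*l(-4) = (-7/(-3) - (8 - 7*√1)) + 130*(-2 - 1*(-4)) = (-7*(-⅓) - (8 - 7*1)) + 130*(-2 + 4) = (7/3 - (8 - 7)) + 130*2 = (7/3 - 1*1) + 260 = (7/3 - 1) + 260 = 4/3 + 260 = 784/3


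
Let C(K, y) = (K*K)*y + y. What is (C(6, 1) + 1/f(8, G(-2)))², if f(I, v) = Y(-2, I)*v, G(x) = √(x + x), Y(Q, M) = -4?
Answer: (296 + I)²/64 ≈ 1369.0 + 9.25*I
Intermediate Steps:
C(K, y) = y + y*K² (C(K, y) = K²*y + y = y*K² + y = y + y*K²)
G(x) = √2*√x (G(x) = √(2*x) = √2*√x)
f(I, v) = -4*v
(C(6, 1) + 1/f(8, G(-2)))² = (1*(1 + 6²) + 1/(-4*√2*√(-2)))² = (1*(1 + 36) + 1/(-4*√2*I*√2))² = (1*37 + 1/(-8*I))² = (37 + 1/(-8*I))² = (37 + I/8)²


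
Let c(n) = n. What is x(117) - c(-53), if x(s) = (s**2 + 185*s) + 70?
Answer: 35457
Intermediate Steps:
x(s) = 70 + s**2 + 185*s
x(117) - c(-53) = (70 + 117**2 + 185*117) - 1*(-53) = (70 + 13689 + 21645) + 53 = 35404 + 53 = 35457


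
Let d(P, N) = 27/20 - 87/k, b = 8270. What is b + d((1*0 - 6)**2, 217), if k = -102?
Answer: 2812549/340 ≈ 8272.2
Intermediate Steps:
d(P, N) = 749/340 (d(P, N) = 27/20 - 87/(-102) = 27*(1/20) - 87*(-1/102) = 27/20 + 29/34 = 749/340)
b + d((1*0 - 6)**2, 217) = 8270 + 749/340 = 2812549/340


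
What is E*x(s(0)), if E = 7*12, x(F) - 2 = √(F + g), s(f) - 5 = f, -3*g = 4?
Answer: 168 + 28*√33 ≈ 328.85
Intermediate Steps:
g = -4/3 (g = -⅓*4 = -4/3 ≈ -1.3333)
s(f) = 5 + f
x(F) = 2 + √(-4/3 + F) (x(F) = 2 + √(F - 4/3) = 2 + √(-4/3 + F))
E = 84
E*x(s(0)) = 84*(2 + √(-12 + 9*(5 + 0))/3) = 84*(2 + √(-12 + 9*5)/3) = 84*(2 + √(-12 + 45)/3) = 84*(2 + √33/3) = 168 + 28*√33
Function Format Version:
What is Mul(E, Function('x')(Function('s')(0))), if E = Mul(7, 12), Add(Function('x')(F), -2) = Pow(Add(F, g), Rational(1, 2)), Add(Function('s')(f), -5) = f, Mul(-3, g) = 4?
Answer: Add(168, Mul(28, Pow(33, Rational(1, 2)))) ≈ 328.85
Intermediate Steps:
g = Rational(-4, 3) (g = Mul(Rational(-1, 3), 4) = Rational(-4, 3) ≈ -1.3333)
Function('s')(f) = Add(5, f)
Function('x')(F) = Add(2, Pow(Add(Rational(-4, 3), F), Rational(1, 2))) (Function('x')(F) = Add(2, Pow(Add(F, Rational(-4, 3)), Rational(1, 2))) = Add(2, Pow(Add(Rational(-4, 3), F), Rational(1, 2))))
E = 84
Mul(E, Function('x')(Function('s')(0))) = Mul(84, Add(2, Mul(Rational(1, 3), Pow(Add(-12, Mul(9, Add(5, 0))), Rational(1, 2))))) = Mul(84, Add(2, Mul(Rational(1, 3), Pow(Add(-12, Mul(9, 5)), Rational(1, 2))))) = Mul(84, Add(2, Mul(Rational(1, 3), Pow(Add(-12, 45), Rational(1, 2))))) = Mul(84, Add(2, Mul(Rational(1, 3), Pow(33, Rational(1, 2))))) = Add(168, Mul(28, Pow(33, Rational(1, 2))))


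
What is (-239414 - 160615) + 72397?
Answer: -327632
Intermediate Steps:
(-239414 - 160615) + 72397 = -400029 + 72397 = -327632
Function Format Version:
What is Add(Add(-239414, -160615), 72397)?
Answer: -327632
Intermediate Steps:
Add(Add(-239414, -160615), 72397) = Add(-400029, 72397) = -327632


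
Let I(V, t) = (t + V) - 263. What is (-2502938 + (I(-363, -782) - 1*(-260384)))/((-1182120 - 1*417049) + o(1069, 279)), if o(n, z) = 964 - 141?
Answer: 1121981/799173 ≈ 1.4039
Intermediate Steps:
o(n, z) = 823
I(V, t) = -263 + V + t (I(V, t) = (V + t) - 263 = -263 + V + t)
(-2502938 + (I(-363, -782) - 1*(-260384)))/((-1182120 - 1*417049) + o(1069, 279)) = (-2502938 + ((-263 - 363 - 782) - 1*(-260384)))/((-1182120 - 1*417049) + 823) = (-2502938 + (-1408 + 260384))/((-1182120 - 417049) + 823) = (-2502938 + 258976)/(-1599169 + 823) = -2243962/(-1598346) = -2243962*(-1/1598346) = 1121981/799173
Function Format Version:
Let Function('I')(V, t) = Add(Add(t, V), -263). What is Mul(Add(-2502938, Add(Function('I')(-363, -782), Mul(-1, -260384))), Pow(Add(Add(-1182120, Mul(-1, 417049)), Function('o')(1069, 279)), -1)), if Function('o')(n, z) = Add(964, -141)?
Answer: Rational(1121981, 799173) ≈ 1.4039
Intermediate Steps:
Function('o')(n, z) = 823
Function('I')(V, t) = Add(-263, V, t) (Function('I')(V, t) = Add(Add(V, t), -263) = Add(-263, V, t))
Mul(Add(-2502938, Add(Function('I')(-363, -782), Mul(-1, -260384))), Pow(Add(Add(-1182120, Mul(-1, 417049)), Function('o')(1069, 279)), -1)) = Mul(Add(-2502938, Add(Add(-263, -363, -782), Mul(-1, -260384))), Pow(Add(Add(-1182120, Mul(-1, 417049)), 823), -1)) = Mul(Add(-2502938, Add(-1408, 260384)), Pow(Add(Add(-1182120, -417049), 823), -1)) = Mul(Add(-2502938, 258976), Pow(Add(-1599169, 823), -1)) = Mul(-2243962, Pow(-1598346, -1)) = Mul(-2243962, Rational(-1, 1598346)) = Rational(1121981, 799173)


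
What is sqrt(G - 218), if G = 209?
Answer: 3*I ≈ 3.0*I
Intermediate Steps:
sqrt(G - 218) = sqrt(209 - 218) = sqrt(-9) = 3*I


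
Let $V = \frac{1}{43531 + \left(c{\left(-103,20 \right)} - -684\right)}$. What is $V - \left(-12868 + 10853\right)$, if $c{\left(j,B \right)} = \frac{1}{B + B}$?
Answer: $\frac{3563731055}{1768601} \approx 2015.0$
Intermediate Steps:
$c{\left(j,B \right)} = \frac{1}{2 B}$
$V = \frac{40}{1768601}$ ($V = \frac{1}{43531 + \left(\frac{1}{2 \cdot 20} - -684\right)} = \frac{1}{43531 + \left(\frac{1}{2} \cdot \frac{1}{20} + 684\right)} = \frac{1}{43531 + \left(\frac{1}{40} + 684\right)} = \frac{1}{43531 + \frac{27361}{40}} = \frac{1}{\frac{1768601}{40}} = \frac{40}{1768601} \approx 2.2617 \cdot 10^{-5}$)
$V - \left(-12868 + 10853\right) = \frac{40}{1768601} - \left(-12868 + 10853\right) = \frac{40}{1768601} - -2015 = \frac{40}{1768601} + 2015 = \frac{3563731055}{1768601}$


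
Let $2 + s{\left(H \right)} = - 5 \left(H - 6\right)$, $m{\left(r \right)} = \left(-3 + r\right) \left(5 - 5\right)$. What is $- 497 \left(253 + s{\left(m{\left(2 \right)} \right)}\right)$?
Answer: $-139657$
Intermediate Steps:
$m{\left(r \right)} = 0$ ($m{\left(r \right)} = \left(-3 + r\right) 0 = 0$)
$s{\left(H \right)} = 28 - 5 H$ ($s{\left(H \right)} = -2 - 5 \left(H - 6\right) = -2 - 5 \left(-6 + H\right) = -2 - \left(-30 + 5 H\right) = 28 - 5 H$)
$- 497 \left(253 + s{\left(m{\left(2 \right)} \right)}\right) = - 497 \left(253 + \left(28 - 0\right)\right) = - 497 \left(253 + \left(28 + 0\right)\right) = - 497 \left(253 + 28\right) = \left(-497\right) 281 = -139657$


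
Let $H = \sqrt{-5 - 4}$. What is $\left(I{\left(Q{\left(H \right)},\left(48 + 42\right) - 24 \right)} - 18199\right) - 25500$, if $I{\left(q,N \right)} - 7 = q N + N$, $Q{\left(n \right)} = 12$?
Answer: $-42834$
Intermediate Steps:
$H = 3 i$ ($H = \sqrt{-9} = 3 i \approx 3.0 i$)
$I{\left(q,N \right)} = 7 + N + N q$ ($I{\left(q,N \right)} = 7 + \left(q N + N\right) = 7 + \left(N q + N\right) = 7 + \left(N + N q\right) = 7 + N + N q$)
$\left(I{\left(Q{\left(H \right)},\left(48 + 42\right) - 24 \right)} - 18199\right) - 25500 = \left(\left(7 + \left(\left(48 + 42\right) - 24\right) + \left(\left(48 + 42\right) - 24\right) 12\right) - 18199\right) - 25500 = \left(\left(7 + \left(90 - 24\right) + \left(90 - 24\right) 12\right) - 18199\right) - 25500 = \left(\left(7 + 66 + 66 \cdot 12\right) - 18199\right) - 25500 = \left(\left(7 + 66 + 792\right) - 18199\right) - 25500 = \left(865 - 18199\right) - 25500 = -17334 - 25500 = -42834$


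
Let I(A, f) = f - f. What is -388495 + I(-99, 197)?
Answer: -388495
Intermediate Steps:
I(A, f) = 0
-388495 + I(-99, 197) = -388495 + 0 = -388495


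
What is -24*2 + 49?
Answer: 1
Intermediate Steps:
-24*2 + 49 = -48 + 49 = 1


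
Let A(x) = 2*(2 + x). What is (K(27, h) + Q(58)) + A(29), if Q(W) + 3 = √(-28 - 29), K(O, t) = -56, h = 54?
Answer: 3 + I*√57 ≈ 3.0 + 7.5498*I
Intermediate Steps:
A(x) = 4 + 2*x
Q(W) = -3 + I*√57 (Q(W) = -3 + √(-28 - 29) = -3 + √(-57) = -3 + I*√57)
(K(27, h) + Q(58)) + A(29) = (-56 + (-3 + I*√57)) + (4 + 2*29) = (-59 + I*√57) + (4 + 58) = (-59 + I*√57) + 62 = 3 + I*√57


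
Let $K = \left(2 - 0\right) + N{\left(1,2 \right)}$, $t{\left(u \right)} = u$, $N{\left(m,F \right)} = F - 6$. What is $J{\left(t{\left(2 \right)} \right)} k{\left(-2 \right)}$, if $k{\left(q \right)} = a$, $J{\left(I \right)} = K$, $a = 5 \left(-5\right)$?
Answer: $50$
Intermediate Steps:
$N{\left(m,F \right)} = -6 + F$ ($N{\left(m,F \right)} = F - 6 = -6 + F$)
$a = -25$
$K = -2$ ($K = \left(2 - 0\right) + \left(-6 + 2\right) = \left(2 + 0\right) - 4 = 2 - 4 = -2$)
$J{\left(I \right)} = -2$
$k{\left(q \right)} = -25$
$J{\left(t{\left(2 \right)} \right)} k{\left(-2 \right)} = \left(-2\right) \left(-25\right) = 50$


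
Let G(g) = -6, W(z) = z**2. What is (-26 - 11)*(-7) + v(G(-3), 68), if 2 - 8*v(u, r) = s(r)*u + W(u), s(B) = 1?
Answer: 511/2 ≈ 255.50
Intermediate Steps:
v(u, r) = 1/4 - u/8 - u**2/8 (v(u, r) = 1/4 - (1*u + u**2)/8 = 1/4 - (u + u**2)/8 = 1/4 + (-u/8 - u**2/8) = 1/4 - u/8 - u**2/8)
(-26 - 11)*(-7) + v(G(-3), 68) = (-26 - 11)*(-7) + (1/4 - 1/8*(-6) - 1/8*(-6)**2) = -37*(-7) + (1/4 + 3/4 - 1/8*36) = 259 + (1/4 + 3/4 - 9/2) = 259 - 7/2 = 511/2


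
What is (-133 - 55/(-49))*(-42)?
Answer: 38772/7 ≈ 5538.9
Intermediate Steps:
(-133 - 55/(-49))*(-42) = (-133 - 55*(-1/49))*(-42) = (-133 + 55/49)*(-42) = -6462/49*(-42) = 38772/7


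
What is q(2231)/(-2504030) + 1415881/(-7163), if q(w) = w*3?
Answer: -3545456442389/17936366890 ≈ -197.67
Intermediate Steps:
q(w) = 3*w
q(2231)/(-2504030) + 1415881/(-7163) = (3*2231)/(-2504030) + 1415881/(-7163) = 6693*(-1/2504030) + 1415881*(-1/7163) = -6693/2504030 - 1415881/7163 = -3545456442389/17936366890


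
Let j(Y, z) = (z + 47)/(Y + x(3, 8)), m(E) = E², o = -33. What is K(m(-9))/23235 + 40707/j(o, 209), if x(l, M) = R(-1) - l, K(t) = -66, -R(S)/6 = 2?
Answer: -945827497/123920 ≈ -7632.6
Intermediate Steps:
R(S) = -12 (R(S) = -6*2 = -12)
x(l, M) = -12 - l
j(Y, z) = (47 + z)/(-15 + Y) (j(Y, z) = (z + 47)/(Y + (-12 - 1*3)) = (47 + z)/(Y + (-12 - 3)) = (47 + z)/(Y - 15) = (47 + z)/(-15 + Y))
K(m(-9))/23235 + 40707/j(o, 209) = -66/23235 + 40707/(((47 + 209)/(-15 - 33))) = -66*1/23235 + 40707/((256/(-48))) = -22/7745 + 40707/((-1/48*256)) = -22/7745 + 40707/(-16/3) = -22/7745 + 40707*(-3/16) = -22/7745 - 122121/16 = -945827497/123920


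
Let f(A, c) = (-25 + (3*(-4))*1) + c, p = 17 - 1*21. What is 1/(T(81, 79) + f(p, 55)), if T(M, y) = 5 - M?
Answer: -1/58 ≈ -0.017241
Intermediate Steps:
p = -4 (p = 17 - 21 = -4)
f(A, c) = -37 + c (f(A, c) = (-25 - 12*1) + c = (-25 - 12) + c = -37 + c)
1/(T(81, 79) + f(p, 55)) = 1/((5 - 1*81) + (-37 + 55)) = 1/((5 - 81) + 18) = 1/(-76 + 18) = 1/(-58) = -1/58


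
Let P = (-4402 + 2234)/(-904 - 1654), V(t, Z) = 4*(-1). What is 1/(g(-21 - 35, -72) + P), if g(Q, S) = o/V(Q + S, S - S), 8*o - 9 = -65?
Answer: 5116/13289 ≈ 0.38498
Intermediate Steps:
V(t, Z) = -4
o = -7 (o = 9/8 + (1/8)*(-65) = 9/8 - 65/8 = -7)
P = 1084/1279 (P = -2168/(-2558) = -2168*(-1/2558) = 1084/1279 ≈ 0.84754)
g(Q, S) = 7/4 (g(Q, S) = -7/(-4) = -7*(-1/4) = 7/4)
1/(g(-21 - 35, -72) + P) = 1/(7/4 + 1084/1279) = 1/(13289/5116) = 5116/13289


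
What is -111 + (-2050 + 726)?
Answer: -1435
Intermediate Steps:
-111 + (-2050 + 726) = -111 - 1324 = -1435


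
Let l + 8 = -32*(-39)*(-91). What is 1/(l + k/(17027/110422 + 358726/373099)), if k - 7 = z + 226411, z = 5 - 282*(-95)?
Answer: 45963999045/5211547548245794 ≈ 8.8196e-6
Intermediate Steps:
z = 26795 (z = 5 + 26790 = 26795)
l = -113576 (l = -8 - 32*(-39)*(-91) = -8 + 1248*(-91) = -8 - 113568 = -113576)
k = 253213 (k = 7 + (26795 + 226411) = 7 + 253206 = 253213)
1/(l + k/(17027/110422 + 358726/373099)) = 1/(-113576 + 253213/(17027/110422 + 358726/373099)) = 1/(-113576 + 253213/(45963999045/41198337778)) = 1/(-113576 + 253213*(41198337778/45963999045)) = 1/(-113576 + 10431954703780714/45963999045) = 1/(5211547548245794/45963999045) = 45963999045/5211547548245794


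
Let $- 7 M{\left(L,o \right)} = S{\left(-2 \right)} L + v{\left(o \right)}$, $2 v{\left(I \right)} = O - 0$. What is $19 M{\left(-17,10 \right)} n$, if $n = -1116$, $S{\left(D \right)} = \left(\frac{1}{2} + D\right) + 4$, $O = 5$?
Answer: $- \frac{848160}{7} \approx -1.2117 \cdot 10^{5}$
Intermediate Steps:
$v{\left(I \right)} = \frac{5}{2}$ ($v{\left(I \right)} = \frac{5 - 0}{2} = \frac{5 + 0}{2} = \frac{1}{2} \cdot 5 = \frac{5}{2}$)
$S{\left(D \right)} = \frac{9}{2} + D$ ($S{\left(D \right)} = \left(\frac{1}{2} + D\right) + 4 = \frac{9}{2} + D$)
$M{\left(L,o \right)} = - \frac{5}{14} - \frac{5 L}{14}$ ($M{\left(L,o \right)} = - \frac{\left(\frac{9}{2} - 2\right) L + \frac{5}{2}}{7} = - \frac{\frac{5 L}{2} + \frac{5}{2}}{7} = - \frac{\frac{5}{2} + \frac{5 L}{2}}{7} = - \frac{5}{14} - \frac{5 L}{14}$)
$19 M{\left(-17,10 \right)} n = 19 \left(- \frac{5}{14} - - \frac{85}{14}\right) \left(-1116\right) = 19 \left(- \frac{5}{14} + \frac{85}{14}\right) \left(-1116\right) = 19 \cdot \frac{40}{7} \left(-1116\right) = \frac{760}{7} \left(-1116\right) = - \frac{848160}{7}$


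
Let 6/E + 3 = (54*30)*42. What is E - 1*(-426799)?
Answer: 9679374523/22679 ≈ 4.2680e+5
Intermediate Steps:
E = 2/22679 (E = 6/(-3 + (54*30)*42) = 6/(-3 + 1620*42) = 6/(-3 + 68040) = 6/68037 = 6*(1/68037) = 2/22679 ≈ 8.8187e-5)
E - 1*(-426799) = 2/22679 - 1*(-426799) = 2/22679 + 426799 = 9679374523/22679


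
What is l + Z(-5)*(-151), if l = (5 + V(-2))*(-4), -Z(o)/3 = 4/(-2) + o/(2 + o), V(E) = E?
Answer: -163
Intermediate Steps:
Z(o) = 6 - 3*o/(2 + o) (Z(o) = -3*(4/(-2) + o/(2 + o)) = -3*(4*(-½) + o/(2 + o)) = -3*(-2 + o/(2 + o)) = 6 - 3*o/(2 + o))
l = -12 (l = (5 - 2)*(-4) = 3*(-4) = -12)
l + Z(-5)*(-151) = -12 + (3*(4 - 5)/(2 - 5))*(-151) = -12 + (3*(-1)/(-3))*(-151) = -12 + (3*(-⅓)*(-1))*(-151) = -12 + 1*(-151) = -12 - 151 = -163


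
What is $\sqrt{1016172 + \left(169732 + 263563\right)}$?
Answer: $\sqrt{1449467} \approx 1203.9$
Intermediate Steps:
$\sqrt{1016172 + \left(169732 + 263563\right)} = \sqrt{1016172 + 433295} = \sqrt{1449467}$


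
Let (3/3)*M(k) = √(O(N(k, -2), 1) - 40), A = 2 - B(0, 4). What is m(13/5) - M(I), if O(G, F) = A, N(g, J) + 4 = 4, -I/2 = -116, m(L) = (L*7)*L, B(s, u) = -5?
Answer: 1183/25 - I*√33 ≈ 47.32 - 5.7446*I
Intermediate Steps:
m(L) = 7*L² (m(L) = (7*L)*L = 7*L²)
A = 7 (A = 2 - 1*(-5) = 2 + 5 = 7)
I = 232 (I = -2*(-116) = 232)
N(g, J) = 0 (N(g, J) = -4 + 4 = 0)
O(G, F) = 7
M(k) = I*√33 (M(k) = √(7 - 40) = √(-33) = I*√33)
m(13/5) - M(I) = 7*(13/5)² - I*√33 = 7*(169/25) - I*√33 = 1183/25 - I*√33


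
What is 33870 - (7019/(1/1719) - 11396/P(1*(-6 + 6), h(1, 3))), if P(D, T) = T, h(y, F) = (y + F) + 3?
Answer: -12030163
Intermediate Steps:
h(y, F) = 3 + F + y (h(y, F) = (F + y) + 3 = 3 + F + y)
33870 - (7019/(1/1719) - 11396/P(1*(-6 + 6), h(1, 3))) = 33870 - (7019/(1/1719) - 11396/(3 + 3 + 1)) = 33870 - (7019/(1/1719) - 11396/7) = 33870 - (7019*1719 - 11396*⅐) = 33870 - (12065661 - 1628) = 33870 - 1*12064033 = 33870 - 12064033 = -12030163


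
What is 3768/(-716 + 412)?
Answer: -471/38 ≈ -12.395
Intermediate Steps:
3768/(-716 + 412) = 3768/(-304) = -1/304*3768 = -471/38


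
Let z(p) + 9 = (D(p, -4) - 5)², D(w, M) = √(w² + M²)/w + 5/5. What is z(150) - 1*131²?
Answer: -17170 + (300 - √5629)²/5625 ≈ -17161.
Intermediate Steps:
D(w, M) = 1 + √(M² + w²)/w (D(w, M) = √(M² + w²)/w + 5*(⅕) = √(M² + w²)/w + 1 = 1 + √(M² + w²)/w)
z(p) = -9 + (-5 + (p + √(16 + p²))/p)² (z(p) = -9 + ((p + √((-4)² + p²))/p - 5)² = -9 + ((p + √(16 + p²))/p - 5)² = -9 + (-5 + (p + √(16 + p²))/p)²)
z(150) - 1*131² = (-9 + (-√(16 + 150²) + 4*150)²/150²) - 1*131² = (-9 + (-√(16 + 22500) + 600)²/22500) - 1*17161 = (-9 + (-√22516 + 600)²/22500) - 17161 = (-9 + (-2*√5629 + 600)²/22500) - 17161 = (-9 + (600 - 2*√5629)²/22500) - 17161 = -17170 + (600 - 2*√5629)²/22500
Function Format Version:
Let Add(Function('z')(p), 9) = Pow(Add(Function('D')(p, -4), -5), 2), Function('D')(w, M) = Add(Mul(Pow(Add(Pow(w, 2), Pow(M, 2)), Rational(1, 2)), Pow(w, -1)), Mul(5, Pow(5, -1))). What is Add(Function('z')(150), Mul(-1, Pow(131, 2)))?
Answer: Add(-17170, Mul(Rational(1, 5625), Pow(Add(300, Mul(-1, Pow(5629, Rational(1, 2)))), 2))) ≈ -17161.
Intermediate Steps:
Function('D')(w, M) = Add(1, Mul(Pow(w, -1), Pow(Add(Pow(M, 2), Pow(w, 2)), Rational(1, 2)))) (Function('D')(w, M) = Add(Mul(Pow(Add(Pow(M, 2), Pow(w, 2)), Rational(1, 2)), Pow(w, -1)), Mul(5, Rational(1, 5))) = Add(Mul(Pow(w, -1), Pow(Add(Pow(M, 2), Pow(w, 2)), Rational(1, 2))), 1) = Add(1, Mul(Pow(w, -1), Pow(Add(Pow(M, 2), Pow(w, 2)), Rational(1, 2)))))
Function('z')(p) = Add(-9, Pow(Add(-5, Mul(Pow(p, -1), Add(p, Pow(Add(16, Pow(p, 2)), Rational(1, 2))))), 2)) (Function('z')(p) = Add(-9, Pow(Add(Mul(Pow(p, -1), Add(p, Pow(Add(Pow(-4, 2), Pow(p, 2)), Rational(1, 2)))), -5), 2)) = Add(-9, Pow(Add(Mul(Pow(p, -1), Add(p, Pow(Add(16, Pow(p, 2)), Rational(1, 2)))), -5), 2)) = Add(-9, Pow(Add(-5, Mul(Pow(p, -1), Add(p, Pow(Add(16, Pow(p, 2)), Rational(1, 2))))), 2)))
Add(Function('z')(150), Mul(-1, Pow(131, 2))) = Add(Add(-9, Mul(Pow(150, -2), Pow(Add(Mul(-1, Pow(Add(16, Pow(150, 2)), Rational(1, 2))), Mul(4, 150)), 2))), Mul(-1, Pow(131, 2))) = Add(Add(-9, Mul(Rational(1, 22500), Pow(Add(Mul(-1, Pow(Add(16, 22500), Rational(1, 2))), 600), 2))), Mul(-1, 17161)) = Add(Add(-9, Mul(Rational(1, 22500), Pow(Add(Mul(-1, Pow(22516, Rational(1, 2))), 600), 2))), -17161) = Add(Add(-9, Mul(Rational(1, 22500), Pow(Add(Mul(-1, Mul(2, Pow(5629, Rational(1, 2)))), 600), 2))), -17161) = Add(Add(-9, Mul(Rational(1, 22500), Pow(Add(Mul(-2, Pow(5629, Rational(1, 2))), 600), 2))), -17161) = Add(Add(-9, Mul(Rational(1, 22500), Pow(Add(600, Mul(-2, Pow(5629, Rational(1, 2)))), 2))), -17161) = Add(-17170, Mul(Rational(1, 22500), Pow(Add(600, Mul(-2, Pow(5629, Rational(1, 2)))), 2)))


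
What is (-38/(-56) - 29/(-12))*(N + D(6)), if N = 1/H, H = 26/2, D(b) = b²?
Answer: 335/3 ≈ 111.67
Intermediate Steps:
H = 13 (H = 26*(½) = 13)
N = 1/13 ≈ 0.076923
(-38/(-56) - 29/(-12))*(N + D(6)) = (-38/(-56) - 29/(-12))*(1/13 + 6²) = (-38*(-1/56) - 29*(-1/12))*(1/13 + 36) = (19/28 + 29/12)*(469/13) = (65/21)*(469/13) = 335/3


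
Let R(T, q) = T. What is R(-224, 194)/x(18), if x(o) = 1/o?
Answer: -4032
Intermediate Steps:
R(-224, 194)/x(18) = -224/(1/18) = -224/1/18 = -224*18 = -4032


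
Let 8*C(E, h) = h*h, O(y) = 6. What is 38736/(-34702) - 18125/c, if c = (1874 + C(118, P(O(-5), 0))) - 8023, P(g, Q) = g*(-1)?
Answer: 390960398/213226439 ≈ 1.8335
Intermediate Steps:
P(g, Q) = -g
C(E, h) = h**2/8 (C(E, h) = (h*h)/8 = h**2/8)
c = -12289/2 (c = (1874 + (-1*6)**2/8) - 8023 = (1874 + (1/8)*(-6)**2) - 8023 = (1874 + (1/8)*36) - 8023 = (1874 + 9/2) - 8023 = 3757/2 - 8023 = -12289/2 ≈ -6144.5)
38736/(-34702) - 18125/c = 38736/(-34702) - 18125/(-12289/2) = 38736*(-1/34702) - 18125*(-2/12289) = -19368/17351 + 36250/12289 = 390960398/213226439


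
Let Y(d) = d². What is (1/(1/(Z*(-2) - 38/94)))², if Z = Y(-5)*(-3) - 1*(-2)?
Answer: 46826649/2209 ≈ 21198.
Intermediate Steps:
Z = -73 (Z = (-5)²*(-3) - 1*(-2) = 25*(-3) + 2 = -75 + 2 = -73)
(1/(1/(Z*(-2) - 38/94)))² = (1/(1/(-73*(-2) - 38/94)))² = (1/(1/(146 - 38*1/94)))² = (1/(1/(146 - 19/47)))² = (1/(1/(6843/47)))² = (1/(47/6843))² = (6843/47)² = 46826649/2209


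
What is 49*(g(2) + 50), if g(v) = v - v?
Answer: 2450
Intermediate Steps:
g(v) = 0
49*(g(2) + 50) = 49*(0 + 50) = 49*50 = 2450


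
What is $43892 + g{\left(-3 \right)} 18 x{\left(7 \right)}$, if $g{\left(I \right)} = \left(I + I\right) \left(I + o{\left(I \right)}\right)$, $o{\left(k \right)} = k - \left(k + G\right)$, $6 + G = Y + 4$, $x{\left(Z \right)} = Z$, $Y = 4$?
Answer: $47672$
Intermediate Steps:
$G = 2$ ($G = -6 + \left(4 + 4\right) = -6 + 8 = 2$)
$o{\left(k \right)} = -2$ ($o{\left(k \right)} = k - \left(k + 2\right) = k - \left(2 + k\right) = -2$)
$g{\left(I \right)} = 2 I \left(-2 + I\right)$ ($g{\left(I \right)} = \left(I + I\right) \left(I - 2\right) = 2 I \left(-2 + I\right)$)
$43892 + g{\left(-3 \right)} 18 x{\left(7 \right)} = 43892 + 2 \left(-3\right) \left(-2 - 3\right) 18 \cdot 7 = 43892 + 2 \left(-3\right) \left(-5\right) 18 \cdot 7 = 43892 + 30 \cdot 18 \cdot 7 = 43892 + 540 \cdot 7 = 43892 + 3780 = 47672$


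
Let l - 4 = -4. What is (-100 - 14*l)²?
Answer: 10000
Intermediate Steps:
l = 0 (l = 4 - 4 = 0)
(-100 - 14*l)² = (-100 - 14*0)² = (-100 + 0)² = (-100)² = 10000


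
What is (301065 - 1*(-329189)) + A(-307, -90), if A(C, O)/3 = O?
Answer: 629984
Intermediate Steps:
A(C, O) = 3*O
(301065 - 1*(-329189)) + A(-307, -90) = (301065 - 1*(-329189)) + 3*(-90) = (301065 + 329189) - 270 = 630254 - 270 = 629984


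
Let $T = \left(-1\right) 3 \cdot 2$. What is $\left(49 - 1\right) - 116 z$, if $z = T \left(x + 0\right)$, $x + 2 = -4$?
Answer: $-4128$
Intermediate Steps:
$T = -6$ ($T = \left(-3\right) 2 = -6$)
$x = -6$ ($x = -2 - 4 = -6$)
$z = 36$ ($z = - 6 \left(-6 + 0\right) = \left(-6\right) \left(-6\right) = 36$)
$\left(49 - 1\right) - 116 z = \left(49 - 1\right) - 4176 = 48 - 4176 = -4128$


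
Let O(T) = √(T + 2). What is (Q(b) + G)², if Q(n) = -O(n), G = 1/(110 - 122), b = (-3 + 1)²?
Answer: 865/144 + √6/6 ≈ 6.4152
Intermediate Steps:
b = 4 (b = (-2)² = 4)
O(T) = √(2 + T)
G = -1/12 (G = 1/(-12) = -1/12 ≈ -0.083333)
Q(n) = -√(2 + n)
(Q(b) + G)² = (-√(2 + 4) - 1/12)² = (-√6 - 1/12)² = (-1/12 - √6)²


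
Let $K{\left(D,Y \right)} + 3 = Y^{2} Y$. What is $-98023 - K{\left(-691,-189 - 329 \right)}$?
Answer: $138893812$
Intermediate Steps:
$K{\left(D,Y \right)} = -3 + Y^{3}$ ($K{\left(D,Y \right)} = -3 + Y^{2} Y = -3 + Y^{3}$)
$-98023 - K{\left(-691,-189 - 329 \right)} = -98023 - \left(-3 + \left(-189 - 329\right)^{3}\right) = -98023 - \left(-3 + \left(-518\right)^{3}\right) = -98023 - \left(-3 - 138991832\right) = -98023 - -138991835 = -98023 + 138991835 = 138893812$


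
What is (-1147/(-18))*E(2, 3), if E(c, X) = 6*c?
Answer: 2294/3 ≈ 764.67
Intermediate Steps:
(-1147/(-18))*E(2, 3) = (-1147/(-18))*(6*2) = -1147*(-1)/18*12 = -31*(-37/18)*12 = (1147/18)*12 = 2294/3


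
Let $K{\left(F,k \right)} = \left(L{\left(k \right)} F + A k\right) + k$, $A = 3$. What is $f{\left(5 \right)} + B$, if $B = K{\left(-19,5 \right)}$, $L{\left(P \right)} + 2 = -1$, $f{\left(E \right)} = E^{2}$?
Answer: $102$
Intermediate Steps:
$L{\left(P \right)} = -3$ ($L{\left(P \right)} = -2 - 1 = -3$)
$K{\left(F,k \right)} = - 3 F + 4 k$ ($K{\left(F,k \right)} = \left(- 3 F + 3 k\right) + k = - 3 F + 4 k$)
$B = 77$ ($B = \left(-3\right) \left(-19\right) + 4 \cdot 5 = 57 + 20 = 77$)
$f{\left(5 \right)} + B = 5^{2} + 77 = 25 + 77 = 102$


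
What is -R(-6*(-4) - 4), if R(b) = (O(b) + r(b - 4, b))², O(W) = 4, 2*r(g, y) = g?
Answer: -144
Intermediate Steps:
r(g, y) = g/2
R(b) = (2 + b/2)² (R(b) = (4 + (b - 4)/2)² = (4 + (-4 + b)/2)² = (4 + (-2 + b/2))² = (2 + b/2)²)
-R(-6*(-4) - 4) = -(4 + (-6*(-4) - 4))²/4 = -(4 + (24 - 4))²/4 = -(4 + 20)²/4 = -24²/4 = -576/4 = -1*144 = -144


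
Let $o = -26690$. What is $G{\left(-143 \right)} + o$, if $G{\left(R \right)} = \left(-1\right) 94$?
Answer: $-26784$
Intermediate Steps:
$G{\left(R \right)} = -94$
$G{\left(-143 \right)} + o = -94 - 26690 = -26784$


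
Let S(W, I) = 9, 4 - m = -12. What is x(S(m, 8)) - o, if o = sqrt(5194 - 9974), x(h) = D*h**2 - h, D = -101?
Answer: -8190 - 2*I*sqrt(1195) ≈ -8190.0 - 69.138*I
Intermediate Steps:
m = 16 (m = 4 - 1*(-12) = 4 + 12 = 16)
x(h) = -h - 101*h**2 (x(h) = -101*h**2 - h = -h - 101*h**2)
o = 2*I*sqrt(1195) (o = sqrt(-4780) = 2*I*sqrt(1195) ≈ 69.138*I)
x(S(m, 8)) - o = -1*9*(1 + 101*9) - 2*I*sqrt(1195) = -1*9*(1 + 909) - 2*I*sqrt(1195) = -1*9*910 - 2*I*sqrt(1195) = -8190 - 2*I*sqrt(1195)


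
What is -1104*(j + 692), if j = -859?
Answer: 184368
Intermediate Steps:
-1104*(j + 692) = -1104*(-859 + 692) = -1104*(-167) = 184368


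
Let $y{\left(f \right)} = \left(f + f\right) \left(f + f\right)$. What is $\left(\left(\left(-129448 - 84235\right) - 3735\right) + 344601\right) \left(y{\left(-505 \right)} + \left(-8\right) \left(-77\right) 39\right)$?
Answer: $132794822692$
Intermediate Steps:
$y{\left(f \right)} = 4 f^{2}$ ($y{\left(f \right)} = 2 f 2 f = 4 f^{2}$)
$\left(\left(\left(-129448 - 84235\right) - 3735\right) + 344601\right) \left(y{\left(-505 \right)} + \left(-8\right) \left(-77\right) 39\right) = \left(\left(\left(-129448 - 84235\right) - 3735\right) + 344601\right) \left(4 \left(-505\right)^{2} + \left(-8\right) \left(-77\right) 39\right) = \left(\left(-213683 - 3735\right) + 344601\right) \left(4 \cdot 255025 + 616 \cdot 39\right) = \left(-217418 + 344601\right) \left(1020100 + 24024\right) = 127183 \cdot 1044124 = 132794822692$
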